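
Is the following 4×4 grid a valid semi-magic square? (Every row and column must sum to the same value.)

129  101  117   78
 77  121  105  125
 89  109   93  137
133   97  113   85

Row 1: 129 + 101 + 117 + 78 = 425.
Row 2: 77 + 121 + 105 + 125 = 428.
Row 3: 89 + 109 + 93 + 137 = 428.
Row 4: 133 + 97 + 113 + 85 = 428.
Column 1: 129 + 77 + 89 + 133 = 428.
Column 2: 101 + 121 + 109 + 97 = 428.
Column 3: 117 + 105 + 93 + 113 = 428.
Column 4: 78 + 125 + 137 + 85 = 425.

No — column 1 sums to 428 but row 1 sums to 425.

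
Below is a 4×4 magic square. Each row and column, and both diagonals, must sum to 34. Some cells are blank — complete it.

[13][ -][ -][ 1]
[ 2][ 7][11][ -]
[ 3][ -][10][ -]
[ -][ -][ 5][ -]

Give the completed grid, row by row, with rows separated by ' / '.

The remaining cell in row 2 is (2,4) = 34 − 20 = 14.
From column 1, 34 − (13 + 2 + 3) gives (4,1) = 16.
Column 3: 11 + 10 + 5 + ? = 34, so (1,3) = 8.
Main diagonal must total 34; the given cells sum to 30, so (4,4) = 4.
Anti-diagonal must total 34; the given cells sum to 28, so (3,2) = 6.
From row 1, 34 − (13 + 8 + 1) gives (1,2) = 12.
The remaining cell in row 3 is (3,4) = 34 − 19 = 15.
The remaining cell in row 4 is (4,2) = 34 − 25 = 9.

13 12 8 1 / 2 7 11 14 / 3 6 10 15 / 16 9 5 4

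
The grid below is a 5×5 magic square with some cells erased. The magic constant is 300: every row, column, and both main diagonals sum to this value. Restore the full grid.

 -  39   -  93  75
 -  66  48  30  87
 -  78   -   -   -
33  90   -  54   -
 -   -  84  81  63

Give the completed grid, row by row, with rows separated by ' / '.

Using row 2: 66 + 48 + 30 + 87 + ? → (2,1) = 300 − 231 = 69.
Column 2 needs 300; the known cells sum to 273, so (5,2) = 27.
Column 4 must total 300; the given cells sum to 258, so (3,4) = 42.
Using row 5: 27 + 84 + 81 + 63 + ? → (5,1) = 300 − 255 = 45.
From anti-diagonal, 300 − (75 + 30 + 90 + 45) gives (3,3) = 60.
The remaining cell in main diagonal is (1,1) = 300 − 243 = 57.
Row 1: 57 + 39 + 93 + 75 + ? = 300, so (1,3) = 36.
Column 1 must total 300; the given cells sum to 204, so (3,1) = 96.
Column 3 must total 300; the given cells sum to 228, so (4,3) = 72.
Row 3 must total 300; the given cells sum to 276, so (3,5) = 24.
From row 4, 300 − (33 + 90 + 72 + 54) gives (4,5) = 51.

57 39 36 93 75 / 69 66 48 30 87 / 96 78 60 42 24 / 33 90 72 54 51 / 45 27 84 81 63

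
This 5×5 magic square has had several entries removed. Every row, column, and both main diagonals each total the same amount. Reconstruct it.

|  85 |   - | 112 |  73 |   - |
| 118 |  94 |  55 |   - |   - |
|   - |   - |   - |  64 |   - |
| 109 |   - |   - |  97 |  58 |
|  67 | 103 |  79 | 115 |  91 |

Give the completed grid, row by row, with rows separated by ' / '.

Row 5 is already complete: 67 + 103 + 79 + 115 + 91 = 455, so that is the magic constant.
From column 1, 455 − (85 + 118 + 109 + 67) gives (3,1) = 76.
Using column 4: 73 + 64 + 97 + 115 + ? → (2,4) = 455 − 349 = 106.
Main diagonal: 85 + 94 + 97 + 91 + ? = 455, so (3,3) = 88.
Using row 2: 118 + 94 + 55 + 106 + ? → (2,5) = 455 − 373 = 82.
Column 3: 112 + 55 + 88 + 79 + ? = 455, so (4,3) = 121.
Using row 4: 109 + 121 + 97 + 58 + ? → (4,2) = 455 − 385 = 70.
From anti-diagonal, 455 − (106 + 88 + 70 + 67) gives (1,5) = 124.
Row 1 must total 455; the given cells sum to 394, so (1,2) = 61.
Column 2: 61 + 94 + 70 + 103 + ? = 455, so (3,2) = 127.
Column 5: 124 + 82 + 58 + 91 + ? = 455, so (3,5) = 100.

85 61 112 73 124 / 118 94 55 106 82 / 76 127 88 64 100 / 109 70 121 97 58 / 67 103 79 115 91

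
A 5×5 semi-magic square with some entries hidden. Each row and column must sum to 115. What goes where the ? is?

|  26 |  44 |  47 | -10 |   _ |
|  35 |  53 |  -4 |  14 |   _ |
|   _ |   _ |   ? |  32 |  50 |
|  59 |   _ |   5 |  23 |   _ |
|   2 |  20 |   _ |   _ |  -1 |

29

From row 1, 115 − (26 + 44 + 47 + (-10)) gives (1,5) = 8.
Row 2 needs 115; the known cells sum to 98, so (2,5) = 17.
Using column 1: 26 + 35 + 59 + 2 + ? → (3,1) = 115 − 122 = -7.
From column 4, 115 − (-10 + 14 + 32 + 23) gives (5,4) = 56.
The remaining cell in column 5 is (4,5) = 115 − 74 = 41.
Row 4 needs 115; the known cells sum to 128, so (4,2) = -13.
From row 5, 115 − (2 + 20 + 56 + (-1)) gives (5,3) = 38.
Column 2: 44 + 53 + (-13) + 20 + ? = 115, so (3,2) = 11.
The remaining cell in column 3 is (3,3) = 115 − 86 = 29.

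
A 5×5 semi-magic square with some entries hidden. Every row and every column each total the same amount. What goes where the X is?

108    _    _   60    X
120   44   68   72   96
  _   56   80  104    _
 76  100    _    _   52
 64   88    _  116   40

84

Row 2 is complete and sums to 400; that is the magic constant.
Row 5 must total 400; the given cells sum to 308, so (5,3) = 92.
The remaining cell in column 1 is (3,1) = 400 − 368 = 32.
Column 2 needs 400; the known cells sum to 288, so (1,2) = 112.
Column 4 must total 400; the given cells sum to 352, so (4,4) = 48.
Using row 3: 32 + 56 + 80 + 104 + ? → (3,5) = 400 − 272 = 128.
From row 4, 400 − (76 + 100 + 48 + 52) gives (4,3) = 124.
Column 3: 68 + 80 + 124 + 92 + ? = 400, so (1,3) = 36.
Column 5: 96 + 128 + 52 + 40 + ? = 400, so (1,5) = 84.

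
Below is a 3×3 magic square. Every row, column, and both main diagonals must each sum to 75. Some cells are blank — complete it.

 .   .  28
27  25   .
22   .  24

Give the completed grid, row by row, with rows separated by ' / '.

From row 2, 75 − (27 + 25) gives (2,3) = 23.
Row 3: 22 + 24 + ? = 75, so (3,2) = 29.
Column 1 must total 75; the given cells sum to 49, so (1,1) = 26.
The remaining cell in column 2 is (1,2) = 75 − 54 = 21.

26 21 28 / 27 25 23 / 22 29 24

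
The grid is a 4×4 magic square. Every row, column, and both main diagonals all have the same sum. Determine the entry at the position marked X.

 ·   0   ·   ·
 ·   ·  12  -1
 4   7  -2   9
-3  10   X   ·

3

Row 3 is complete and sums to 18; that is the magic constant.
Using column 2: 0 + 7 + 10 + ? → (2,2) = 18 − 17 = 1.
Anti-diagonal must total 18; the given cells sum to 16, so (1,4) = 2.
Row 2: 1 + 12 + (-1) + ? = 18, so (2,1) = 6.
Column 1: 6 + 4 + (-3) + ? = 18, so (1,1) = 11.
Using column 4: 2 + (-1) + 9 + ? → (4,4) = 18 − 10 = 8.
The remaining cell in row 1 is (1,3) = 18 − 13 = 5.
From row 4, 18 − (-3 + 10 + 8) gives (4,3) = 3.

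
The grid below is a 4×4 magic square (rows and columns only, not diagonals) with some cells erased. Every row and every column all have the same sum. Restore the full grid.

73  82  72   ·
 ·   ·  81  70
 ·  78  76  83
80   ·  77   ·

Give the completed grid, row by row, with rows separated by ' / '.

Column 3 is already complete: 72 + 81 + 76 + 77 = 306, so that is the magic constant.
Row 1 needs 306; the known cells sum to 227, so (1,4) = 79.
From row 3, 306 − (78 + 76 + 83) gives (3,1) = 69.
From column 1, 306 − (73 + 69 + 80) gives (2,1) = 84.
Using column 4: 79 + 70 + 83 + ? → (4,4) = 306 − 232 = 74.
Row 2 must total 306; the given cells sum to 235, so (2,2) = 71.
Using row 4: 80 + 77 + 74 + ? → (4,2) = 306 − 231 = 75.

73 82 72 79 / 84 71 81 70 / 69 78 76 83 / 80 75 77 74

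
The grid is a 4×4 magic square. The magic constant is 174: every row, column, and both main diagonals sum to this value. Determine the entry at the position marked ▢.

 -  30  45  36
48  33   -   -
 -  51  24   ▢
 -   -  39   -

57

From row 1, 174 − (30 + 45 + 36) gives (1,1) = 63.
Column 2 needs 174; the known cells sum to 114, so (4,2) = 60.
Using column 3: 45 + 24 + 39 + ? → (2,3) = 174 − 108 = 66.
From main diagonal, 174 − (63 + 33 + 24) gives (4,4) = 54.
Using anti-diagonal: 36 + 66 + 51 + ? → (4,1) = 174 − 153 = 21.
Row 2: 48 + 33 + 66 + ? = 174, so (2,4) = 27.
Column 1 needs 174; the known cells sum to 132, so (3,1) = 42.
From column 4, 174 − (36 + 27 + 54) gives (3,4) = 57.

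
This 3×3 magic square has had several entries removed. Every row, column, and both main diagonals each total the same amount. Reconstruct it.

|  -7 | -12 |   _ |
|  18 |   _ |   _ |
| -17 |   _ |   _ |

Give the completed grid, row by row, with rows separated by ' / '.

-7 -12 13 / 18 -2 -22 / -17 8 3

Column 1 is already complete: -7 + 18 + -17 = -6, so that is the magic constant.
From row 1, -6 − (-7 + (-12)) gives (1,3) = 13.
From anti-diagonal, -6 − (13 + (-17)) gives (2,2) = -2.
From row 2, -6 − (18 + (-2)) gives (2,3) = -22.
Column 2 needs -6; the known cells sum to -14, so (3,2) = 8.
From column 3, -6 − (13 + (-22)) gives (3,3) = 3.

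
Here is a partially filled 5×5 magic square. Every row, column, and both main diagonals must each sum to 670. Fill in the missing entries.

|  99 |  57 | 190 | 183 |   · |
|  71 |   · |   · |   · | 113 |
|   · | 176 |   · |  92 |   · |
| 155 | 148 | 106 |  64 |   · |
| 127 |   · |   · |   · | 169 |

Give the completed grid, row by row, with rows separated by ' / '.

From row 1, 670 − (99 + 57 + 190 + 183) gives (1,5) = 141.
Using row 4: 155 + 148 + 106 + 64 + ? → (4,5) = 670 − 473 = 197.
Column 1 needs 670; the known cells sum to 452, so (3,1) = 218.
From column 5, 670 − (141 + 113 + 197 + 169) gives (3,5) = 50.
Row 3 needs 670; the known cells sum to 536, so (3,3) = 134.
From main diagonal, 670 − (99 + 134 + 64 + 169) gives (2,2) = 204.
The remaining cell in anti-diagonal is (2,4) = 670 − 550 = 120.
Using row 2: 71 + 204 + 120 + 113 + ? → (2,3) = 670 − 508 = 162.
Column 2 must total 670; the given cells sum to 585, so (5,2) = 85.
Column 3: 190 + 162 + 134 + 106 + ? = 670, so (5,3) = 78.
Column 4 needs 670; the known cells sum to 459, so (5,4) = 211.

99 57 190 183 141 / 71 204 162 120 113 / 218 176 134 92 50 / 155 148 106 64 197 / 127 85 78 211 169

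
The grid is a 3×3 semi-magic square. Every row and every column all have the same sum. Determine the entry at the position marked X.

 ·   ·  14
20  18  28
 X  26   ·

16

Row 2 is complete and sums to 66; that is the magic constant.
From column 2, 66 − (18 + 26) gives (1,2) = 22.
From column 3, 66 − (14 + 28) gives (3,3) = 24.
The remaining cell in row 1 is (1,1) = 66 − 36 = 30.
From row 3, 66 − (26 + 24) gives (3,1) = 16.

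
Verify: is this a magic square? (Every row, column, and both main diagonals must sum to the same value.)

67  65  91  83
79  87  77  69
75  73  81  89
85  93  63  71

No — column 1 sums to 306 but column 4 sums to 312.

Row 1: 67 + 65 + 91 + 83 = 306.
Row 2: 79 + 87 + 77 + 69 = 312.
Row 3: 75 + 73 + 81 + 89 = 318.
Row 4: 85 + 93 + 63 + 71 = 312.
Column 1: 67 + 79 + 75 + 85 = 306.
Column 2: 65 + 87 + 73 + 93 = 318.
Column 3: 91 + 77 + 81 + 63 = 312.
Column 4: 83 + 69 + 89 + 71 = 312.
Main diagonal: 67 + 87 + 81 + 71 = 306.
Anti-diagonal: 83 + 77 + 73 + 85 = 318.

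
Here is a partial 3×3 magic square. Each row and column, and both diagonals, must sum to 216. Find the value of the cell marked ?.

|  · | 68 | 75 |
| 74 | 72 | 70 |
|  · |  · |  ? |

Using row 1: 68 + 75 + ? → (1,1) = 216 − 143 = 73.
Column 1: 73 + 74 + ? = 216, so (3,1) = 69.
Using column 2: 68 + 72 + ? → (3,2) = 216 − 140 = 76.
Column 3 needs 216; the known cells sum to 145, so (3,3) = 71.

71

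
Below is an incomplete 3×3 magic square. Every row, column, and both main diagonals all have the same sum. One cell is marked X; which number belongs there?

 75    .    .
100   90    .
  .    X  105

70

Main diagonal is complete and sums to 270; that is the magic constant.
Using row 2: 100 + 90 + ? → (2,3) = 270 − 190 = 80.
Column 1 needs 270; the known cells sum to 175, so (3,1) = 95.
Using column 3: 80 + 105 + ? → (1,3) = 270 − 185 = 85.
Using row 1: 75 + 85 + ? → (1,2) = 270 − 160 = 110.
From row 3, 270 − (95 + 105) gives (3,2) = 70.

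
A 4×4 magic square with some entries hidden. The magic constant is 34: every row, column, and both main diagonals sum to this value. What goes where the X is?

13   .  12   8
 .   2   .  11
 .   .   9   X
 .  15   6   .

Row 1: 13 + 12 + 8 + ? = 34, so (1,2) = 1.
Column 2 must total 34; the given cells sum to 18, so (3,2) = 16.
Column 3 needs 34; the known cells sum to 27, so (2,3) = 7.
Main diagonal: 13 + 2 + 9 + ? = 34, so (4,4) = 10.
Anti-diagonal: 8 + 7 + 16 + ? = 34, so (4,1) = 3.
Row 2: 2 + 7 + 11 + ? = 34, so (2,1) = 14.
Using column 1: 13 + 14 + 3 + ? → (3,1) = 34 − 30 = 4.
From column 4, 34 − (8 + 11 + 10) gives (3,4) = 5.

5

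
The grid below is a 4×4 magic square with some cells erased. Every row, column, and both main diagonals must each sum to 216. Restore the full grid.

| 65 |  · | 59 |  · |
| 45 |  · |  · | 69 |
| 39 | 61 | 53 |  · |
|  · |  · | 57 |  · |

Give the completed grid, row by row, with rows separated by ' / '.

Row 3 needs 216; the known cells sum to 153, so (3,4) = 63.
From column 1, 216 − (65 + 45 + 39) gives (4,1) = 67.
The remaining cell in column 3 is (2,3) = 216 − 169 = 47.
Anti-diagonal must total 216; the given cells sum to 175, so (1,4) = 41.
From row 1, 216 − (65 + 59 + 41) gives (1,2) = 51.
Row 2 must total 216; the given cells sum to 161, so (2,2) = 55.
Column 2 must total 216; the given cells sum to 167, so (4,2) = 49.
From column 4, 216 − (41 + 69 + 63) gives (4,4) = 43.

65 51 59 41 / 45 55 47 69 / 39 61 53 63 / 67 49 57 43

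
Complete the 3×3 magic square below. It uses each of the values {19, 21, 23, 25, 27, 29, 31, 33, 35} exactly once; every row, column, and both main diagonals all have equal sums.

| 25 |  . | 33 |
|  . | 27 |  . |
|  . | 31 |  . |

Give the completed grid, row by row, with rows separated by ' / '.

The 9 entries sum to 243, so each line sums to 243/3 = 81.
Row 1 must total 81; the given cells sum to 58, so (1,2) = 23.
From main diagonal, 81 − (25 + 27) gives (3,3) = 29.
Using anti-diagonal: 33 + 27 + ? → (3,1) = 81 − 60 = 21.
From column 1, 81 − (25 + 21) gives (2,1) = 35.
The remaining cell in column 3 is (2,3) = 81 − 62 = 19.

25 23 33 / 35 27 19 / 21 31 29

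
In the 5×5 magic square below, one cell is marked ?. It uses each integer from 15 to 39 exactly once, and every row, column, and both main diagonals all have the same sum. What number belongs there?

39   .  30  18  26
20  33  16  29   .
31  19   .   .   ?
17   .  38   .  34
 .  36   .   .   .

23

The entries are 15 through 39, which sum to 675, so each line sums to 675/5 = 135.
From row 1, 135 − (39 + 30 + 18 + 26) gives (1,2) = 22.
Using row 2: 20 + 33 + 16 + 29 + ? → (2,5) = 135 − 98 = 37.
Column 1 needs 135; the known cells sum to 107, so (5,1) = 28.
Column 2 must total 135; the given cells sum to 110, so (4,2) = 25.
Anti-diagonal must total 135; the given cells sum to 108, so (3,3) = 27.
Using row 4: 17 + 25 + 38 + 34 + ? → (4,4) = 135 − 114 = 21.
Column 3 needs 135; the known cells sum to 111, so (5,3) = 24.
Main diagonal must total 135; the given cells sum to 120, so (5,5) = 15.
Row 5 must total 135; the given cells sum to 103, so (5,4) = 32.
Column 4 needs 135; the known cells sum to 100, so (3,4) = 35.
The remaining cell in column 5 is (3,5) = 135 − 112 = 23.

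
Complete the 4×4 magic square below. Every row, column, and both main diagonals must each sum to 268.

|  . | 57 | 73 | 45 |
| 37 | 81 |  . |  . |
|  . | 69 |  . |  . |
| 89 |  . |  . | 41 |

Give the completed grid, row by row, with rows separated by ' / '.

93 57 73 45 / 37 81 65 85 / 49 69 53 97 / 89 61 77 41

Row 1 must total 268; the given cells sum to 175, so (1,1) = 93.
Column 1 needs 268; the known cells sum to 219, so (3,1) = 49.
Column 2: 57 + 81 + 69 + ? = 268, so (4,2) = 61.
Main diagonal needs 268; the known cells sum to 215, so (3,3) = 53.
Using anti-diagonal: 45 + 69 + 89 + ? → (2,3) = 268 − 203 = 65.
Using row 2: 37 + 81 + 65 + ? → (2,4) = 268 − 183 = 85.
Row 3: 49 + 69 + 53 + ? = 268, so (3,4) = 97.
Row 4 needs 268; the known cells sum to 191, so (4,3) = 77.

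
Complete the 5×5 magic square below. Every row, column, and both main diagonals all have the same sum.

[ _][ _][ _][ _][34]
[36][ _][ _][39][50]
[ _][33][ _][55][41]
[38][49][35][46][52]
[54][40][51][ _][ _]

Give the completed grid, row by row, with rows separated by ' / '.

Row 4 is already complete: 38 + 49 + 35 + 46 + 52 = 220, so that is the magic constant.
Column 5: 34 + 50 + 41 + 52 + ? = 220, so (5,5) = 43.
From anti-diagonal, 220 − (34 + 39 + 49 + 54) gives (3,3) = 44.
The remaining cell in row 3 is (3,1) = 220 − 173 = 47.
The remaining cell in row 5 is (5,4) = 220 − 188 = 32.
Column 1 needs 220; the known cells sum to 175, so (1,1) = 45.
From column 4, 220 − (39 + 55 + 46 + 32) gives (1,4) = 48.
The remaining cell in main diagonal is (2,2) = 220 − 178 = 42.
Row 2 needs 220; the known cells sum to 167, so (2,3) = 53.
Column 2: 42 + 33 + 49 + 40 + ? = 220, so (1,2) = 56.
Column 3 needs 220; the known cells sum to 183, so (1,3) = 37.

45 56 37 48 34 / 36 42 53 39 50 / 47 33 44 55 41 / 38 49 35 46 52 / 54 40 51 32 43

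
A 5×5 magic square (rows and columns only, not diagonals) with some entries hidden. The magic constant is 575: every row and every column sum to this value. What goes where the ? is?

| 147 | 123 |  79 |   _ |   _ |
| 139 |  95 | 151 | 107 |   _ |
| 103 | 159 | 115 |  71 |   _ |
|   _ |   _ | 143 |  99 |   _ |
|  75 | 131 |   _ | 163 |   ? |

119

Row 2 must total 575; the given cells sum to 492, so (2,5) = 83.
Row 3 needs 575; the known cells sum to 448, so (3,5) = 127.
From column 1, 575 − (147 + 139 + 103 + 75) gives (4,1) = 111.
Using column 2: 123 + 95 + 159 + 131 + ? → (4,2) = 575 − 508 = 67.
Column 3: 79 + 151 + 115 + 143 + ? = 575, so (5,3) = 87.
From column 4, 575 − (107 + 71 + 99 + 163) gives (1,4) = 135.
Row 1: 147 + 123 + 79 + 135 + ? = 575, so (1,5) = 91.
Using row 4: 111 + 67 + 143 + 99 + ? → (4,5) = 575 − 420 = 155.
Using row 5: 75 + 131 + 87 + 163 + ? → (5,5) = 575 − 456 = 119.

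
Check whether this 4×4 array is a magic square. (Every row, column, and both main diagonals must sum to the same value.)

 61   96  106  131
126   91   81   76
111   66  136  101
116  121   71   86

No — column 1 sums to 414 but main diagonal sums to 374.

Row 1: 61 + 96 + 106 + 131 = 394.
Row 2: 126 + 91 + 81 + 76 = 374.
Row 3: 111 + 66 + 136 + 101 = 414.
Row 4: 116 + 121 + 71 + 86 = 394.
Column 1: 61 + 126 + 111 + 116 = 414.
Column 2: 96 + 91 + 66 + 121 = 374.
Column 3: 106 + 81 + 136 + 71 = 394.
Column 4: 131 + 76 + 101 + 86 = 394.
Main diagonal: 61 + 91 + 136 + 86 = 374.
Anti-diagonal: 131 + 81 + 66 + 116 = 394.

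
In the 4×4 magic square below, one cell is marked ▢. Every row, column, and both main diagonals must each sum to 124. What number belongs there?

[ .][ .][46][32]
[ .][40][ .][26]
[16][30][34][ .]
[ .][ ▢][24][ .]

Row 3 must total 124; the given cells sum to 80, so (3,4) = 44.
Using column 3: 46 + 34 + 24 + ? → (2,3) = 124 − 104 = 20.
The remaining cell in column 4 is (4,4) = 124 − 102 = 22.
Main diagonal needs 124; the known cells sum to 96, so (1,1) = 28.
Anti-diagonal: 32 + 20 + 30 + ? = 124, so (4,1) = 42.
Using row 1: 28 + 46 + 32 + ? → (1,2) = 124 − 106 = 18.
Row 2 must total 124; the given cells sum to 86, so (2,1) = 38.
The remaining cell in row 4 is (4,2) = 124 − 88 = 36.

36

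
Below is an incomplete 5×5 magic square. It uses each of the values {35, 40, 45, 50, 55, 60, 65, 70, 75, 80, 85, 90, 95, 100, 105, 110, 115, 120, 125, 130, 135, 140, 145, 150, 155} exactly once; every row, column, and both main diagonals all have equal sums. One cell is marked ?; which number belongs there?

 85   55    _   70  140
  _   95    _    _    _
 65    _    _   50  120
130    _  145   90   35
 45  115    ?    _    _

The 25 entries sum to 2375, so each line sums to 2375/5 = 475.
Using row 1: 85 + 55 + 70 + 140 + ? → (1,3) = 475 − 350 = 125.
Row 4 must total 475; the given cells sum to 400, so (4,2) = 75.
Using column 1: 85 + 65 + 130 + 45 + ? → (2,1) = 475 − 325 = 150.
From column 2, 475 − (55 + 95 + 75 + 115) gives (3,2) = 135.
The remaining cell in row 3 is (3,3) = 475 − 370 = 105.
Main diagonal must total 475; the given cells sum to 375, so (5,5) = 100.
From anti-diagonal, 475 − (140 + 105 + 75 + 45) gives (2,4) = 110.
Using column 4: 70 + 110 + 50 + 90 + ? → (5,4) = 475 − 320 = 155.
Column 5 needs 475; the known cells sum to 395, so (2,5) = 80.
Row 2 needs 475; the known cells sum to 435, so (2,3) = 40.
From row 5, 475 − (45 + 115 + 155 + 100) gives (5,3) = 60.

60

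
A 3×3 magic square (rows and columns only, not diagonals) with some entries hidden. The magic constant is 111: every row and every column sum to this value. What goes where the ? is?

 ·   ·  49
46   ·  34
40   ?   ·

43

Using row 2: 46 + 34 + ? → (2,2) = 111 − 80 = 31.
Using column 1: 46 + 40 + ? → (1,1) = 111 − 86 = 25.
The remaining cell in column 3 is (3,3) = 111 − 83 = 28.
From row 1, 111 − (25 + 49) gives (1,2) = 37.
From row 3, 111 − (40 + 28) gives (3,2) = 43.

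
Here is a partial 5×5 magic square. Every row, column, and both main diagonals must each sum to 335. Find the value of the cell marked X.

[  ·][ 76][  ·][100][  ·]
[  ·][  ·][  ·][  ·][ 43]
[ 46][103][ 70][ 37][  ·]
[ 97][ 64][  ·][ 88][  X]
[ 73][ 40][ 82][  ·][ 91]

The remaining cell in row 3 is (3,5) = 335 − 256 = 79.
Row 5: 73 + 40 + 82 + 91 + ? = 335, so (5,4) = 49.
Column 2 must total 335; the given cells sum to 283, so (2,2) = 52.
Using column 4: 100 + 37 + 88 + 49 + ? → (2,4) = 335 − 274 = 61.
Main diagonal needs 335; the known cells sum to 301, so (1,1) = 34.
Using anti-diagonal: 61 + 70 + 64 + 73 + ? → (1,5) = 335 − 268 = 67.
From row 1, 335 − (34 + 76 + 100 + 67) gives (1,3) = 58.
Column 1: 34 + 46 + 97 + 73 + ? = 335, so (2,1) = 85.
The remaining cell in column 5 is (4,5) = 335 − 280 = 55.

55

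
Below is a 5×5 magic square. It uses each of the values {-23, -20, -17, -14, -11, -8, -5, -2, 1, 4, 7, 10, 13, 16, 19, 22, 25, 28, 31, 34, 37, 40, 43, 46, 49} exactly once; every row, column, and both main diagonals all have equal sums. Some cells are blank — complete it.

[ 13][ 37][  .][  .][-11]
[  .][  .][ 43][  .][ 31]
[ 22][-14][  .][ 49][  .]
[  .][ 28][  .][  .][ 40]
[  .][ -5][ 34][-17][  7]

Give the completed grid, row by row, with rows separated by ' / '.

13 37 1 25 -11 / -20 19 43 -8 31 / 22 -14 10 49 -2 / 4 28 -23 16 40 / 46 -5 34 -17 7

The 25 entries sum to 325, so each line sums to 325/5 = 65.
The remaining cell in row 5 is (5,1) = 65 − 19 = 46.
Column 2 must total 65; the given cells sum to 46, so (2,2) = 19.
From column 5, 65 − (-11 + 31 + 40 + 7) gives (3,5) = -2.
Row 3: 22 + (-14) + 49 + (-2) + ? = 65, so (3,3) = 10.
From main diagonal, 65 − (13 + 19 + 10 + 7) gives (4,4) = 16.
Using anti-diagonal: -11 + 10 + 28 + 46 + ? → (2,4) = 65 − 73 = -8.
Using row 2: 19 + 43 + (-8) + 31 + ? → (2,1) = 65 − 85 = -20.
Column 1: 13 + (-20) + 22 + 46 + ? = 65, so (4,1) = 4.
Using column 4: -8 + 49 + 16 + (-17) + ? → (1,4) = 65 − 40 = 25.
Row 1 needs 65; the known cells sum to 64, so (1,3) = 1.
The remaining cell in row 4 is (4,3) = 65 − 88 = -23.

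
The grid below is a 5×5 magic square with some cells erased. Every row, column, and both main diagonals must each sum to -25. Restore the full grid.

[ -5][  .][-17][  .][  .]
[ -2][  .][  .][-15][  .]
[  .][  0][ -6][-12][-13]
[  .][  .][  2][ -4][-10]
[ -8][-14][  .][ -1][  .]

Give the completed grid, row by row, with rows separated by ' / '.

From row 3, -25 − (0 + (-6) + (-12) + (-13)) gives (3,1) = 6.
Using column 1: -5 + (-2) + 6 + (-8) + ? → (4,1) = -25 − (-9) = -16.
The remaining cell in column 4 is (1,4) = -25 − (-32) = 7.
From row 4, -25 − (-16 + 2 + (-4) + (-10)) gives (4,2) = 3.
From anti-diagonal, -25 − (-15 + (-6) + 3 + (-8)) gives (1,5) = 1.
Row 1 must total -25; the given cells sum to -14, so (1,2) = -11.
Column 2 needs -25; the known cells sum to -22, so (2,2) = -3.
Main diagonal needs -25; the known cells sum to -18, so (5,5) = -7.
Row 5 must total -25; the given cells sum to -30, so (5,3) = 5.
The remaining cell in column 3 is (2,3) = -25 − (-16) = -9.
Using column 5: 1 + (-13) + (-10) + (-7) + ? → (2,5) = -25 − (-29) = 4.

-5 -11 -17 7 1 / -2 -3 -9 -15 4 / 6 0 -6 -12 -13 / -16 3 2 -4 -10 / -8 -14 5 -1 -7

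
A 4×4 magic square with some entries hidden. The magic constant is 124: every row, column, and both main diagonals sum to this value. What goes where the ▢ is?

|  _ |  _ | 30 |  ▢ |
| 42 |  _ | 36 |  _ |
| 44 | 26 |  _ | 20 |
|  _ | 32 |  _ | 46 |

40

Using row 3: 44 + 26 + 20 + ? → (3,3) = 124 − 90 = 34.
Using column 3: 30 + 36 + 34 + ? → (4,3) = 124 − 100 = 24.
Row 4 must total 124; the given cells sum to 102, so (4,1) = 22.
From column 1, 124 − (42 + 44 + 22) gives (1,1) = 16.
Using main diagonal: 16 + 34 + 46 + ? → (2,2) = 124 − 96 = 28.
Using anti-diagonal: 36 + 26 + 22 + ? → (1,4) = 124 − 84 = 40.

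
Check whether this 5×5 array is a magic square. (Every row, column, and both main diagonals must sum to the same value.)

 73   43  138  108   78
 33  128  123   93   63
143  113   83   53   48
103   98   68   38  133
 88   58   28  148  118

Yes

Row 1: 73 + 43 + 138 + 108 + 78 = 440.
Row 2: 33 + 128 + 123 + 93 + 63 = 440.
Row 3: 143 + 113 + 83 + 53 + 48 = 440.
Row 4: 103 + 98 + 68 + 38 + 133 = 440.
Row 5: 88 + 58 + 28 + 148 + 118 = 440.
Column 1: 73 + 33 + 143 + 103 + 88 = 440.
Column 2: 43 + 128 + 113 + 98 + 58 = 440.
Column 3: 138 + 123 + 83 + 68 + 28 = 440.
Column 4: 108 + 93 + 53 + 38 + 148 = 440.
Column 5: 78 + 63 + 48 + 133 + 118 = 440.
Main diagonal: 73 + 128 + 83 + 38 + 118 = 440.
Anti-diagonal: 78 + 93 + 83 + 98 + 88 = 440.
All lines sum to 440.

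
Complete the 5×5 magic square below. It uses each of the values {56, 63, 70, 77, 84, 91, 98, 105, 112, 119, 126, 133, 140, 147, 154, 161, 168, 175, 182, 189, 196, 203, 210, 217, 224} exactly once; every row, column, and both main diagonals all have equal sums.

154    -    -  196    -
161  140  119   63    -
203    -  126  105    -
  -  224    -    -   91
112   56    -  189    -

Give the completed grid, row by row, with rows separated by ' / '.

The 25 entries sum to 3500, so each line sums to 3500/5 = 700.
Row 2 needs 700; the known cells sum to 483, so (2,5) = 217.
Column 1: 154 + 161 + 203 + 112 + ? = 700, so (4,1) = 70.
Using column 4: 196 + 63 + 105 + 189 + ? → (4,4) = 700 − 553 = 147.
From main diagonal, 700 − (154 + 140 + 126 + 147) gives (5,5) = 133.
Anti-diagonal: 63 + 126 + 224 + 112 + ? = 700, so (1,5) = 175.
Row 4: 70 + 224 + 147 + 91 + ? = 700, so (4,3) = 168.
Using row 5: 112 + 56 + 189 + 133 + ? → (5,3) = 700 − 490 = 210.
Column 3 needs 700; the known cells sum to 623, so (1,3) = 77.
Column 5 needs 700; the known cells sum to 616, so (3,5) = 84.
The remaining cell in row 1 is (1,2) = 700 − 602 = 98.
From row 3, 700 − (203 + 126 + 105 + 84) gives (3,2) = 182.

154 98 77 196 175 / 161 140 119 63 217 / 203 182 126 105 84 / 70 224 168 147 91 / 112 56 210 189 133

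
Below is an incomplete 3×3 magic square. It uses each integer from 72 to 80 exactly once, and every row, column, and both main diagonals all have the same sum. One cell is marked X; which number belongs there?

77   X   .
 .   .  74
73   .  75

72

The entries are 72 through 80, which sum to 684, so each line sums to 684/3 = 228.
Using row 3: 73 + 75 + ? → (3,2) = 228 − 148 = 80.
Column 1 needs 228; the known cells sum to 150, so (2,1) = 78.
From column 3, 228 − (74 + 75) gives (1,3) = 79.
From main diagonal, 228 − (77 + 75) gives (2,2) = 76.
Row 1 needs 228; the known cells sum to 156, so (1,2) = 72.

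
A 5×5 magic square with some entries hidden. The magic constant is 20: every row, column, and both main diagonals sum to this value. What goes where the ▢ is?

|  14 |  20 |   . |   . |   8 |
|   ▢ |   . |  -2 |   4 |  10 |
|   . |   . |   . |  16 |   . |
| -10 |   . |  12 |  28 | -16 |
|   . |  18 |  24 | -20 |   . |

Row 4 needs 20; the known cells sum to 14, so (4,2) = 6.
The remaining cell in column 4 is (1,4) = 20 − 28 = -8.
Row 1: 14 + 20 + (-8) + 8 + ? = 20, so (1,3) = -14.
From column 3, 20 − (-14 + (-2) + 12 + 24) gives (3,3) = 0.
Anti-diagonal must total 20; the given cells sum to 18, so (5,1) = 2.
Row 5 needs 20; the known cells sum to 24, so (5,5) = -4.
Column 5 needs 20; the known cells sum to -2, so (3,5) = 22.
Using main diagonal: 14 + 0 + 28 + (-4) + ? → (2,2) = 20 − 38 = -18.
Row 2 needs 20; the known cells sum to -6, so (2,1) = 26.

26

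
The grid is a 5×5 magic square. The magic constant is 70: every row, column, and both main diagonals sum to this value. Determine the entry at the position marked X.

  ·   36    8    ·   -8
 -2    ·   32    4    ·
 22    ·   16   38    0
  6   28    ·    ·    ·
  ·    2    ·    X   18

-4

Row 3 must total 70; the given cells sum to 76, so (3,2) = -6.
Using column 2: 36 + (-6) + 28 + 2 + ? → (2,2) = 70 − 60 = 10.
Anti-diagonal must total 70; the given cells sum to 40, so (5,1) = 30.
Using row 2: -2 + 10 + 32 + 4 + ? → (2,5) = 70 − 44 = 26.
From column 1, 70 − (-2 + 22 + 6 + 30) gives (1,1) = 14.
Column 5 must total 70; the given cells sum to 36, so (4,5) = 34.
Main diagonal needs 70; the known cells sum to 58, so (4,4) = 12.
Using row 1: 14 + 36 + 8 + (-8) + ? → (1,4) = 70 − 50 = 20.
The remaining cell in row 4 is (4,3) = 70 − 80 = -10.
Column 3 must total 70; the given cells sum to 46, so (5,3) = 24.
Column 4 needs 70; the known cells sum to 74, so (5,4) = -4.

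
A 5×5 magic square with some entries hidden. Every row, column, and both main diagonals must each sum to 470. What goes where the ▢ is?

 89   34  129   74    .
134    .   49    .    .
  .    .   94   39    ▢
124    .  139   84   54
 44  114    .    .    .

Row 1 must total 470; the given cells sum to 326, so (1,5) = 144.
Row 4 must total 470; the given cells sum to 401, so (4,2) = 69.
Column 1 needs 470; the known cells sum to 391, so (3,1) = 79.
Column 3 needs 470; the known cells sum to 411, so (5,3) = 59.
Anti-diagonal needs 470; the known cells sum to 351, so (2,4) = 119.
Using column 4: 74 + 119 + 39 + 84 + ? → (5,4) = 470 − 316 = 154.
From row 5, 470 − (44 + 114 + 59 + 154) gives (5,5) = 99.
Main diagonal needs 470; the known cells sum to 366, so (2,2) = 104.
From row 2, 470 − (134 + 104 + 49 + 119) gives (2,5) = 64.
Using column 2: 34 + 104 + 69 + 114 + ? → (3,2) = 470 − 321 = 149.
Column 5 needs 470; the known cells sum to 361, so (3,5) = 109.

109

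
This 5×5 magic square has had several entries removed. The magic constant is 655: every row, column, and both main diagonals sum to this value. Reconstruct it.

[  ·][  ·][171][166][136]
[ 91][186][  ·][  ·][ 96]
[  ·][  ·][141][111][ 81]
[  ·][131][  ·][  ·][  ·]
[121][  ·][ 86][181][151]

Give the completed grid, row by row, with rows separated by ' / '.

106 76 171 166 136 / 91 186 156 126 96 / 176 146 141 111 81 / 161 131 101 71 191 / 121 116 86 181 151

The remaining cell in row 5 is (5,2) = 655 − 539 = 116.
Column 5 must total 655; the given cells sum to 464, so (4,5) = 191.
Anti-diagonal: 136 + 141 + 131 + 121 + ? = 655, so (2,4) = 126.
The remaining cell in row 2 is (2,3) = 655 − 499 = 156.
Using column 3: 171 + 156 + 141 + 86 + ? → (4,3) = 655 − 554 = 101.
The remaining cell in column 4 is (4,4) = 655 − 584 = 71.
Main diagonal needs 655; the known cells sum to 549, so (1,1) = 106.
Row 1 needs 655; the known cells sum to 579, so (1,2) = 76.
The remaining cell in row 4 is (4,1) = 655 − 494 = 161.
The remaining cell in column 1 is (3,1) = 655 − 479 = 176.
Column 2 must total 655; the given cells sum to 509, so (3,2) = 146.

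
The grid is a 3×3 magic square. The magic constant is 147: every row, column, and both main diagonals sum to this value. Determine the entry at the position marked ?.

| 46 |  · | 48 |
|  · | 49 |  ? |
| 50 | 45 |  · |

47

From row 1, 147 − (46 + 48) gives (1,2) = 53.
Row 3 needs 147; the known cells sum to 95, so (3,3) = 52.
From column 1, 147 − (46 + 50) gives (2,1) = 51.
Column 3: 48 + 52 + ? = 147, so (2,3) = 47.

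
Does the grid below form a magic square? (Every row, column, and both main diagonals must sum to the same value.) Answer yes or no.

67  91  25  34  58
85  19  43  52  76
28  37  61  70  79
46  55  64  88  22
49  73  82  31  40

Yes

Row 1: 67 + 91 + 25 + 34 + 58 = 275.
Row 2: 85 + 19 + 43 + 52 + 76 = 275.
Row 3: 28 + 37 + 61 + 70 + 79 = 275.
Row 4: 46 + 55 + 64 + 88 + 22 = 275.
Row 5: 49 + 73 + 82 + 31 + 40 = 275.
Column 1: 67 + 85 + 28 + 46 + 49 = 275.
Column 2: 91 + 19 + 37 + 55 + 73 = 275.
Column 3: 25 + 43 + 61 + 64 + 82 = 275.
Column 4: 34 + 52 + 70 + 88 + 31 = 275.
Column 5: 58 + 76 + 79 + 22 + 40 = 275.
Main diagonal: 67 + 19 + 61 + 88 + 40 = 275.
Anti-diagonal: 58 + 52 + 61 + 55 + 49 = 275.
All lines sum to 275.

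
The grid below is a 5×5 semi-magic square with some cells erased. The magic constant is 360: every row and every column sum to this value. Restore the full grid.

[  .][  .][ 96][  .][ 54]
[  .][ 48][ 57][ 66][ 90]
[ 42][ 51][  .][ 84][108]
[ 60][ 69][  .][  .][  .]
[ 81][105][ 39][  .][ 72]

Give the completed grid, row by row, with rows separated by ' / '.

From row 2, 360 − (48 + 57 + 66 + 90) gives (2,1) = 99.
Row 3 must total 360; the given cells sum to 285, so (3,3) = 75.
From row 5, 360 − (81 + 105 + 39 + 72) gives (5,4) = 63.
Column 1 must total 360; the given cells sum to 282, so (1,1) = 78.
Column 2 needs 360; the known cells sum to 273, so (1,2) = 87.
The remaining cell in column 3 is (4,3) = 360 − 267 = 93.
Column 5 must total 360; the given cells sum to 324, so (4,5) = 36.
Row 1 needs 360; the known cells sum to 315, so (1,4) = 45.
Row 4 must total 360; the given cells sum to 258, so (4,4) = 102.

78 87 96 45 54 / 99 48 57 66 90 / 42 51 75 84 108 / 60 69 93 102 36 / 81 105 39 63 72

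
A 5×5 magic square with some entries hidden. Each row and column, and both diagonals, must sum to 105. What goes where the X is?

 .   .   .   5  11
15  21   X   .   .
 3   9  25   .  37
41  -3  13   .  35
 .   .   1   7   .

27

The remaining cell in row 3 is (3,4) = 105 − 74 = 31.
From row 4, 105 − (41 + (-3) + 13 + 35) gives (4,4) = 19.
Using column 4: 5 + 31 + 19 + 7 + ? → (2,4) = 105 − 62 = 43.
The remaining cell in anti-diagonal is (5,1) = 105 − 76 = 29.
Using column 1: 15 + 3 + 41 + 29 + ? → (1,1) = 105 − 88 = 17.
Main diagonal needs 105; the known cells sum to 82, so (5,5) = 23.
From row 5, 105 − (29 + 1 + 7 + 23) gives (5,2) = 45.
From column 2, 105 − (21 + 9 + (-3) + 45) gives (1,2) = 33.
Column 5: 11 + 37 + 35 + 23 + ? = 105, so (2,5) = -1.
The remaining cell in row 1 is (1,3) = 105 − 66 = 39.
The remaining cell in row 2 is (2,3) = 105 − 78 = 27.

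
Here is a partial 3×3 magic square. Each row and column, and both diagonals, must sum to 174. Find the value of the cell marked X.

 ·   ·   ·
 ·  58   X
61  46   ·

Row 3 needs 174; the known cells sum to 107, so (3,3) = 67.
Using column 2: 58 + 46 + ? → (1,2) = 174 − 104 = 70.
Using main diagonal: 58 + 67 + ? → (1,1) = 174 − 125 = 49.
Anti-diagonal must total 174; the given cells sum to 119, so (1,3) = 55.
From column 1, 174 − (49 + 61) gives (2,1) = 64.
From column 3, 174 − (55 + 67) gives (2,3) = 52.

52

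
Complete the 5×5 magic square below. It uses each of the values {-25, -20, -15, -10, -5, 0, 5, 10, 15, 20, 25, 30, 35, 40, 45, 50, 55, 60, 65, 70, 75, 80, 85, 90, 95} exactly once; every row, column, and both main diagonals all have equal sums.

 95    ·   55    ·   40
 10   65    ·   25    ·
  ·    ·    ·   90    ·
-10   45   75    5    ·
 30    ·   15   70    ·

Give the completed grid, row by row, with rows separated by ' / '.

The 25 entries sum to 875, so each line sums to 875/5 = 175.
Row 4 must total 175; the given cells sum to 115, so (4,5) = 60.
Column 1 needs 175; the known cells sum to 125, so (3,1) = 50.
Column 4: 25 + 90 + 5 + 70 + ? = 175, so (1,4) = -15.
The remaining cell in anti-diagonal is (3,3) = 175 − 140 = 35.
Using row 1: 95 + 55 + (-15) + 40 + ? → (1,2) = 175 − 175 = 0.
From column 3, 175 − (55 + 35 + 75 + 15) gives (2,3) = -5.
Main diagonal must total 175; the given cells sum to 200, so (5,5) = -25.
Row 2 needs 175; the known cells sum to 95, so (2,5) = 80.
Row 5 needs 175; the known cells sum to 90, so (5,2) = 85.
The remaining cell in column 2 is (3,2) = 175 − 195 = -20.
The remaining cell in column 5 is (3,5) = 175 − 155 = 20.

95 0 55 -15 40 / 10 65 -5 25 80 / 50 -20 35 90 20 / -10 45 75 5 60 / 30 85 15 70 -25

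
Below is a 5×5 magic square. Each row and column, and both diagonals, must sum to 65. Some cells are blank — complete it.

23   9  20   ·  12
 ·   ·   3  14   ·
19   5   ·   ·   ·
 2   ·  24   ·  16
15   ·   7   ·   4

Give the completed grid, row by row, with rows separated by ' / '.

23 9 20 1 12 / 6 17 3 14 25 / 19 5 11 22 8 / 2 13 24 10 16 / 15 21 7 18 4

Row 1 needs 65; the known cells sum to 64, so (1,4) = 1.
Column 1 needs 65; the known cells sum to 59, so (2,1) = 6.
Column 3 must total 65; the given cells sum to 54, so (3,3) = 11.
Anti-diagonal needs 65; the known cells sum to 52, so (4,2) = 13.
Row 4 needs 65; the known cells sum to 55, so (4,4) = 10.
Using main diagonal: 23 + 11 + 10 + 4 + ? → (2,2) = 65 − 48 = 17.
From row 2, 65 − (6 + 17 + 3 + 14) gives (2,5) = 25.
From column 2, 65 − (9 + 17 + 5 + 13) gives (5,2) = 21.
Column 5 needs 65; the known cells sum to 57, so (3,5) = 8.
Row 3 must total 65; the given cells sum to 43, so (3,4) = 22.
From row 5, 65 − (15 + 21 + 7 + 4) gives (5,4) = 18.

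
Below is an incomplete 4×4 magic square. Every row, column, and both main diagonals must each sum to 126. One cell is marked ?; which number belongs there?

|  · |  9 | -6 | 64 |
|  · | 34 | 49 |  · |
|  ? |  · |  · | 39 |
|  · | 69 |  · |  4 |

44

Row 1: 9 + (-6) + 64 + ? = 126, so (1,1) = 59.
Column 2 must total 126; the given cells sum to 112, so (3,2) = 14.
Using column 4: 64 + 39 + 4 + ? → (2,4) = 126 − 107 = 19.
Using main diagonal: 59 + 34 + 4 + ? → (3,3) = 126 − 97 = 29.
Using anti-diagonal: 64 + 49 + 14 + ? → (4,1) = 126 − 127 = -1.
The remaining cell in row 2 is (2,1) = 126 − 102 = 24.
Row 3 needs 126; the known cells sum to 82, so (3,1) = 44.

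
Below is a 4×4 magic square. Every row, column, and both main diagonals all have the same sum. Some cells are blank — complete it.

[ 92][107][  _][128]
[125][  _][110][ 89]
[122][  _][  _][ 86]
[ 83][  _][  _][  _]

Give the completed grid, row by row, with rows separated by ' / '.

92 107 95 128 / 125 98 110 89 / 122 101 113 86 / 83 116 104 119

Column 1 is already complete: 92 + 125 + 122 + 83 = 422, so that is the magic constant.
Row 1 needs 422; the known cells sum to 327, so (1,3) = 95.
From row 2, 422 − (125 + 110 + 89) gives (2,2) = 98.
The remaining cell in column 4 is (4,4) = 422 − 303 = 119.
From main diagonal, 422 − (92 + 98 + 119) gives (3,3) = 113.
From anti-diagonal, 422 − (128 + 110 + 83) gives (3,2) = 101.
Column 2 must total 422; the given cells sum to 306, so (4,2) = 116.
The remaining cell in column 3 is (4,3) = 422 − 318 = 104.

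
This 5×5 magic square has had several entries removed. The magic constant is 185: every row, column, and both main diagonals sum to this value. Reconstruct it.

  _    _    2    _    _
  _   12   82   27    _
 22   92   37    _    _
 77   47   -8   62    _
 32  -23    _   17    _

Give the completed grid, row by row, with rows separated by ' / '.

Row 4: 77 + 47 + (-8) + 62 + ? = 185, so (4,5) = 7.
Column 2: 12 + 92 + 47 + (-23) + ? = 185, so (1,2) = 57.
Column 3 needs 185; the known cells sum to 113, so (5,3) = 72.
Anti-diagonal must total 185; the given cells sum to 143, so (1,5) = 42.
From row 5, 185 − (32 + (-23) + 72 + 17) gives (5,5) = 87.
The remaining cell in main diagonal is (1,1) = 185 − 198 = -13.
Row 1 must total 185; the given cells sum to 88, so (1,4) = 97.
Column 1 must total 185; the given cells sum to 118, so (2,1) = 67.
Column 4 needs 185; the known cells sum to 203, so (3,4) = -18.
Row 2: 67 + 12 + 82 + 27 + ? = 185, so (2,5) = -3.
Using row 3: 22 + 92 + 37 + (-18) + ? → (3,5) = 185 − 133 = 52.

-13 57 2 97 42 / 67 12 82 27 -3 / 22 92 37 -18 52 / 77 47 -8 62 7 / 32 -23 72 17 87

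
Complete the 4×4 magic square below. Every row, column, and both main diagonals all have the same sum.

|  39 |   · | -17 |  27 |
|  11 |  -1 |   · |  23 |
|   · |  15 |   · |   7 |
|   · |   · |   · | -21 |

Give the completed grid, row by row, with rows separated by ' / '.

Column 4 is already complete: 27 + 23 + 7 + -21 = 36, so that is the magic constant.
The remaining cell in row 1 is (1,2) = 36 − 49 = -13.
From row 2, 36 − (11 + (-1) + 23) gives (2,3) = 3.
The remaining cell in column 2 is (4,2) = 36 − 1 = 35.
Main diagonal must total 36; the given cells sum to 17, so (3,3) = 19.
From anti-diagonal, 36 − (27 + 3 + 15) gives (4,1) = -9.
From row 3, 36 − (15 + 19 + 7) gives (3,1) = -5.
The remaining cell in row 4 is (4,3) = 36 − 5 = 31.

39 -13 -17 27 / 11 -1 3 23 / -5 15 19 7 / -9 35 31 -21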